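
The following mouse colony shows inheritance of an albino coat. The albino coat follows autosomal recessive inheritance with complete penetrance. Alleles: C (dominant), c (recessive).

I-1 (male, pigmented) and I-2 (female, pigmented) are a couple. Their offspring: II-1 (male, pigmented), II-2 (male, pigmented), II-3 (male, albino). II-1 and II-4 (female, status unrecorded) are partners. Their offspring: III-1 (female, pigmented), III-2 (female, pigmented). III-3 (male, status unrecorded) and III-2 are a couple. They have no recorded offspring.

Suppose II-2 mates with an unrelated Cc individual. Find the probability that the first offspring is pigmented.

5/6

I-1 is pigmented so carries C and passed c to II-3 (cc), so I-1 is Cc.
I-2 is pigmented so carries C and passed c to II-3 (cc), so I-2 is Cc.
II-2 is a pigmented offspring of I-1 (Cc) × I-2 (Cc), whose cross gives 1/4 CC : 1/2 Cc : 1/4 cc; conditioning on being pigmented, II-2 is CC with probability 1/3, Cc with probability 2/3.
Summing over parental genotype combinations, P(offspring is pigmented) = 1/3·1 + 2/3·3/4 = 5/6.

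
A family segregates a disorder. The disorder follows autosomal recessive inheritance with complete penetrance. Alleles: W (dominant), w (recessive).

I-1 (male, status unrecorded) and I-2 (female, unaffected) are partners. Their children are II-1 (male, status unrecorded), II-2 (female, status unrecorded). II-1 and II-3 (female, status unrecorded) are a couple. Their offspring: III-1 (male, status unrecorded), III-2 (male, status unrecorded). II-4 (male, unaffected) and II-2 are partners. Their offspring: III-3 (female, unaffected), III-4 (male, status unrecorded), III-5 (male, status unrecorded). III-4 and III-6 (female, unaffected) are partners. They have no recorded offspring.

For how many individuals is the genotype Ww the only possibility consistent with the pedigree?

No individual's genotype is forced to Ww by the pedigree, so the count is 0.

0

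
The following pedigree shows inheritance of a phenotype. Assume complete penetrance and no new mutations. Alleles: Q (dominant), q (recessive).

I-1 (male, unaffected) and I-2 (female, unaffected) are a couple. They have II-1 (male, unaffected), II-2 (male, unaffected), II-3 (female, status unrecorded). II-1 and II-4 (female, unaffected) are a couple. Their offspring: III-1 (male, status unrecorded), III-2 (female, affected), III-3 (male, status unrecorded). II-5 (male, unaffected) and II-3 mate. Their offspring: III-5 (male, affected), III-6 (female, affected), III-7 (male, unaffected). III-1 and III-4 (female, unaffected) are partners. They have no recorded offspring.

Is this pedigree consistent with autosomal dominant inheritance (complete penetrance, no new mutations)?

No

Under autosomal dominant, III-2 (affected, female) cannot arise from II-1 (unaffected) × II-4 (unaffected).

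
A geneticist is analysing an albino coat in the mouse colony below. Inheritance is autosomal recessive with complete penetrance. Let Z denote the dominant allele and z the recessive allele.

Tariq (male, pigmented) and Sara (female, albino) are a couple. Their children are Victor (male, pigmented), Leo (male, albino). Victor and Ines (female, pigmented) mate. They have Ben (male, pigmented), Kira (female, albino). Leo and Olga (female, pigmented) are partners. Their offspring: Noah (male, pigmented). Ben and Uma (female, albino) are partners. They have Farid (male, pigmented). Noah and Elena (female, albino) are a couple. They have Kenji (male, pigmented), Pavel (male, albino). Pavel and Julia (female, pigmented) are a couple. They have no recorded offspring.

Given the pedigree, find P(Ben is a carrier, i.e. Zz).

Victor is pigmented so carries Z and received z from Sara (zz), so Victor is Zz.
Ines is pigmented so carries Z and passed z to Kira (zz), so Ines is Zz.
Their cross gives offspring ratios 1/4 ZZ : 1/2 Zz : 1/4 zz. Conditioning on Ben being pigmented, P(Zz) = 1/2 / 3/4 = 2/3 before taking Ben's own offspring into account.
Uma is albino, so Uma is zz.
Now use Ben's offspring. Probability of each recorded status — pigmented son Farid: 1/2 if Ben is Zz, 1 if ZZ.
Bayes: P(Zz) = 2/3·1/2 / (2/3·1/2 + 1/3·1) = 1/2.

1/2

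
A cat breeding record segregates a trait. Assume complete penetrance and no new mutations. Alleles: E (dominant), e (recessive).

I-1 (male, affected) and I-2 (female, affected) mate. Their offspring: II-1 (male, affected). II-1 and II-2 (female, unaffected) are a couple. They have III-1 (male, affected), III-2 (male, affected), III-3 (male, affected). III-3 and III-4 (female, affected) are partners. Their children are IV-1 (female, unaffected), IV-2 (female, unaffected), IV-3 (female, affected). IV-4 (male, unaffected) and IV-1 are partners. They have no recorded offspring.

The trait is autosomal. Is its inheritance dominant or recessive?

III-3 and III-4 are both affected yet have an unaffected child IV-1. Under a recessive model two affected parents are homozygous and every child would be affected, so the trait cannot be recessive.

dominant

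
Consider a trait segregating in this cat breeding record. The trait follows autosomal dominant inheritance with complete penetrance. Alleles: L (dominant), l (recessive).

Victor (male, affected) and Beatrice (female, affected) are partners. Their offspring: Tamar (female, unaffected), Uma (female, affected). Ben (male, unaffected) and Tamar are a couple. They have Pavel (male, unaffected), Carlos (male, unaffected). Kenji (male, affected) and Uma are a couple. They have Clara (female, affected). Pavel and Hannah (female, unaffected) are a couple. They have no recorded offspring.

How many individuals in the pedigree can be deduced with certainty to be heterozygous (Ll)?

2

Obligate heterozygotes: Victor is affected so carries L and passed l to Tamar (ll), so Victor is Ll; Beatrice is affected so carries L and passed l to Tamar (ll), so Beatrice is Ll.
Every other individual is either homozygous by phenotype or has at least one consistent homozygous assignment, so the count is 2.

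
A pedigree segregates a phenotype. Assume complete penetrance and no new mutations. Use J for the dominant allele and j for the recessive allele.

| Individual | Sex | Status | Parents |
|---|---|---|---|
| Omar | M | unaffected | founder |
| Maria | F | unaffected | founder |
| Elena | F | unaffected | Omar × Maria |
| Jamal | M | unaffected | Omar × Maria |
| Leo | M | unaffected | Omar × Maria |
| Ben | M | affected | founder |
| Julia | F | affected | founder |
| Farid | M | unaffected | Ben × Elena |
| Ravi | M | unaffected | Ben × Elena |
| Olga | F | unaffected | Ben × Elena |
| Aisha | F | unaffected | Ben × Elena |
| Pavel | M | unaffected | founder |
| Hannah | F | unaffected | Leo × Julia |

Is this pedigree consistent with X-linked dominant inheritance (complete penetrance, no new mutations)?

No

Under X-linked dominant, Olga (unaffected, female) cannot arise from Ben (affected) × Elena (unaffected).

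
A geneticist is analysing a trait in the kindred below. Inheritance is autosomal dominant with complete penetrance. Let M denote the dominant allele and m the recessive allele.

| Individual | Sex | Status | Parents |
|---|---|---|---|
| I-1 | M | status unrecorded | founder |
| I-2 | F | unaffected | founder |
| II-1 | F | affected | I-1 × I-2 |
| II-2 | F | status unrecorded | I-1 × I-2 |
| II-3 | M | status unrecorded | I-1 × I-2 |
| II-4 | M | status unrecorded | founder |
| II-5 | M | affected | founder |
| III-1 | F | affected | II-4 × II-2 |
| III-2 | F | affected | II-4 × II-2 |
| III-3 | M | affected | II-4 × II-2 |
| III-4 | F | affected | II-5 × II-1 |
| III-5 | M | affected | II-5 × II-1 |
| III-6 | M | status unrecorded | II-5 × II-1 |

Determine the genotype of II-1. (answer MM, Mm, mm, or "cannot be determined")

Mm

From phenotype alone, II-1 is MM or Mm.
II-1 is affected so carries M and received m from I-2 (mm), so II-1 is Mm.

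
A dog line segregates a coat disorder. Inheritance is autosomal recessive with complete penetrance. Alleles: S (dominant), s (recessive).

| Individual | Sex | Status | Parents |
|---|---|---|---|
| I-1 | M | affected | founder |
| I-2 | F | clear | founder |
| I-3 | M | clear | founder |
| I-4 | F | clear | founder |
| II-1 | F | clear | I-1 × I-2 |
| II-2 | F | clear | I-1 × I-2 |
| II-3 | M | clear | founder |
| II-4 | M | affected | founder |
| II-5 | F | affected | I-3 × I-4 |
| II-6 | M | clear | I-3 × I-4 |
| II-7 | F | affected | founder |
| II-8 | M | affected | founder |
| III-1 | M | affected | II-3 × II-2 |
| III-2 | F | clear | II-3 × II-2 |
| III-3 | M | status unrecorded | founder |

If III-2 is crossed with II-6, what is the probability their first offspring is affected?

1/9

II-3 is clear so carries S and passed s to III-1 (ss), so II-3 is Ss.
II-2 is clear so carries S and received s from I-1 (ss), so II-2 is Ss.
III-2 is a clear offspring of II-3 (Ss) × II-2 (Ss), whose cross gives 1/4 SS : 1/2 Ss : 1/4 ss; conditioning on being clear, III-2 is SS with probability 1/3, Ss with probability 2/3.
I-3 is clear so carries S and passed s to II-5 (ss), so I-3 is Ss.
I-4 is clear so carries S and passed s to II-5 (ss), so I-4 is Ss.
II-6 is a clear offspring of I-3 (Ss) × I-4 (Ss), whose cross gives 1/4 SS : 1/2 Ss : 1/4 ss; conditioning on being clear, II-6 is SS with probability 1/3, Ss with probability 2/3.
Summing over parental genotype combinations, P(offspring is affected) = 4/9·1/4 = 1/9.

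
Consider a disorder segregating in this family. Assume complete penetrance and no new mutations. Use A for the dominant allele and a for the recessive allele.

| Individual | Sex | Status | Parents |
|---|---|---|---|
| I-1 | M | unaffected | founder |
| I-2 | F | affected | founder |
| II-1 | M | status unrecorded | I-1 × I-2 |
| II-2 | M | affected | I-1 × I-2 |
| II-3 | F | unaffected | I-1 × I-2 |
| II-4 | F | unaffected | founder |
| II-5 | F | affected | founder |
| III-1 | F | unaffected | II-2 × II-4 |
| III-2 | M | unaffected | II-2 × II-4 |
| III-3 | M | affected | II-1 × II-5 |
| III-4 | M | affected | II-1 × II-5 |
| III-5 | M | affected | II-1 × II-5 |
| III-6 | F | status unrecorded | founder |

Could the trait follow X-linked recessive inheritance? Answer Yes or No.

Yes

A consistent assignment under X-linked recessive exists: I-1 X^A Y, I-2 X^a X^a, II-1 X^a Y, II-2 X^a Y, II-3 X^A X^a, II-4 X^A X^A, II-5 X^a X^a, III-1 X^A X^a, III-2 X^A Y, III-3 X^a Y, III-4 X^a Y, III-5 X^a Y, III-6 X^A X^A.
In this assignment every recorded phenotype matches its genotype and every non-founder's genotype is obtainable from its parents' genotypes, so the pedigree is consistent.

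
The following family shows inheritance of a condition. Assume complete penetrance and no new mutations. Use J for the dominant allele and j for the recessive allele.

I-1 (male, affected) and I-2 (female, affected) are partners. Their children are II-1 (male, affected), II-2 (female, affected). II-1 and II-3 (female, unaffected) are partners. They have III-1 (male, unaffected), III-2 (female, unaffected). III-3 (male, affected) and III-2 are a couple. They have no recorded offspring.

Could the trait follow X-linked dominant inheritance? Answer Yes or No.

Under X-linked dominant, III-2 (unaffected, female) cannot arise from II-1 (affected) × II-3 (unaffected).

No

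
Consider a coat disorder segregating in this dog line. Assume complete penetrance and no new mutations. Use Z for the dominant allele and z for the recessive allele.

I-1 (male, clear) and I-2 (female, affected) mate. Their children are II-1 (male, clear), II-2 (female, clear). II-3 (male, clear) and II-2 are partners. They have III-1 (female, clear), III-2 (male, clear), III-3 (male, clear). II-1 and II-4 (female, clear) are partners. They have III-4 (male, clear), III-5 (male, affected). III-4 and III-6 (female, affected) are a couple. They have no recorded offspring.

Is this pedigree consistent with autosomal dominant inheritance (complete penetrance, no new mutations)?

No

Under autosomal dominant, III-5 (affected, male) cannot arise from II-1 (clear) × II-4 (clear).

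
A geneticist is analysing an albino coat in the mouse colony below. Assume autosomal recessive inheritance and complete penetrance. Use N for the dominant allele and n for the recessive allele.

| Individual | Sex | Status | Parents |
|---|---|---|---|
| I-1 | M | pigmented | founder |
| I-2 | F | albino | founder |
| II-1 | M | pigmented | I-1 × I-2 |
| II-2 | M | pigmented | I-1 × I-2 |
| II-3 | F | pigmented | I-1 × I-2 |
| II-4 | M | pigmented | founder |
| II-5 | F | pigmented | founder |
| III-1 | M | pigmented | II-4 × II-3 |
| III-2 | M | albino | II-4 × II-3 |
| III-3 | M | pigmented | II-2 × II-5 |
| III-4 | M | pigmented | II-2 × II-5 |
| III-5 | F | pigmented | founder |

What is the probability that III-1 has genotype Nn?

2/3

II-4 is pigmented so carries N and passed n to III-2 (nn), so II-4 is Nn.
II-3 is pigmented so carries N and received n from I-2 (nn), so II-3 is Nn.
Their cross gives offspring ratios 1/4 NN : 1/2 Nn : 1/4 nn. Conditioning on III-1 being pigmented, P(Nn) = 1/2 / 3/4 = 2/3.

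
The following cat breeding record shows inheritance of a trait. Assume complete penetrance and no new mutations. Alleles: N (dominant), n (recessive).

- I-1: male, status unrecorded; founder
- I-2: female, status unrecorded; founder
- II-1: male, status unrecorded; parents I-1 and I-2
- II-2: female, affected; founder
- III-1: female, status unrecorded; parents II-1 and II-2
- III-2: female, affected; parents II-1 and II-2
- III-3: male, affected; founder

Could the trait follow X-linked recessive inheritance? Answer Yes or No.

Yes

A consistent assignment under X-linked recessive exists: I-1 X^N Y, I-2 X^N X^n, II-1 X^n Y, II-2 X^n X^n, III-1 X^n X^n, III-2 X^n X^n, III-3 X^n Y.
In this assignment every recorded phenotype matches its genotype and every non-founder's genotype is obtainable from its parents' genotypes, so the pedigree is consistent.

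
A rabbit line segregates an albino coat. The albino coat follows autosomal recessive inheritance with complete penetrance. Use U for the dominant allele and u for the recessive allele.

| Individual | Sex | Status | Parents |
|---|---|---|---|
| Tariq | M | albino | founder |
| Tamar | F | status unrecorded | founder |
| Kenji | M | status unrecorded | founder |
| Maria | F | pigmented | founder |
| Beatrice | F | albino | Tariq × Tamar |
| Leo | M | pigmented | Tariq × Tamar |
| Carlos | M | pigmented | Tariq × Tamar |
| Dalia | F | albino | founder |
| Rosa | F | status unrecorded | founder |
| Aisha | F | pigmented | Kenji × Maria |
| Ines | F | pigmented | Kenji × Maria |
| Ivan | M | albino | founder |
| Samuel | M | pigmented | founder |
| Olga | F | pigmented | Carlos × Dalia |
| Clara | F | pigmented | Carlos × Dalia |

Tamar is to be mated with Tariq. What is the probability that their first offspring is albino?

Tamar passed U to Leo (Uu, whose u came from Tariq) and passed u to Beatrice (uu), so Tamar is Uu.
Tariq is albino, so Tariq is uu.
The cross gives 1/2 Uu : 1/2 uu, so P(offspring is albino) = 1/2.

1/2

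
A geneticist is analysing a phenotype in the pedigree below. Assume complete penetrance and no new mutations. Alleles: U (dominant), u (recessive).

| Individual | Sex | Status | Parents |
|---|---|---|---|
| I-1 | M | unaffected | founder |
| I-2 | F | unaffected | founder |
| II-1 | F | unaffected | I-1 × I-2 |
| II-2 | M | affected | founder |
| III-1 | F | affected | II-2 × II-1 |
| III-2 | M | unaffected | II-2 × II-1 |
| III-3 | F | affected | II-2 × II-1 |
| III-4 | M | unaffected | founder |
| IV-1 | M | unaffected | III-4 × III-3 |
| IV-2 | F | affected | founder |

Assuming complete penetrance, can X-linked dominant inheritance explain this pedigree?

A consistent assignment under X-linked dominant exists: I-1 X^u Y, I-2 X^u X^u, II-1 X^u X^u, II-2 X^U Y, III-1 X^U X^u, III-2 X^u Y, III-3 X^U X^u, III-4 X^u Y, IV-1 X^u Y, IV-2 X^U X^U.
In this assignment every recorded phenotype matches its genotype and every non-founder's genotype is obtainable from its parents' genotypes, so the pedigree is consistent.

Yes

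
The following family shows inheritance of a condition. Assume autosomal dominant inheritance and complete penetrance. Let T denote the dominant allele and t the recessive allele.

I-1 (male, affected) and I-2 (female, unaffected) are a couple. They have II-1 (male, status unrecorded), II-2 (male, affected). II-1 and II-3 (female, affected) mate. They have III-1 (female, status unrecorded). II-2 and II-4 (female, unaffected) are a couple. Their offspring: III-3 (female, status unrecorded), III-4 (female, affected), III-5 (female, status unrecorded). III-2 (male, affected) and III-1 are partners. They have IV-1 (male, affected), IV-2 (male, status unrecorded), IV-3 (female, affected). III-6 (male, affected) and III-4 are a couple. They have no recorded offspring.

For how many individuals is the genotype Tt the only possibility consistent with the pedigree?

Obligate heterozygotes: II-2 is affected so carries T and received t from I-2 (tt), so II-2 is Tt; III-4 is affected so carries T and received t from II-4 (tt), so III-4 is Tt.
Every other individual is either homozygous by phenotype or has at least one consistent homozygous assignment, so the count is 2.

2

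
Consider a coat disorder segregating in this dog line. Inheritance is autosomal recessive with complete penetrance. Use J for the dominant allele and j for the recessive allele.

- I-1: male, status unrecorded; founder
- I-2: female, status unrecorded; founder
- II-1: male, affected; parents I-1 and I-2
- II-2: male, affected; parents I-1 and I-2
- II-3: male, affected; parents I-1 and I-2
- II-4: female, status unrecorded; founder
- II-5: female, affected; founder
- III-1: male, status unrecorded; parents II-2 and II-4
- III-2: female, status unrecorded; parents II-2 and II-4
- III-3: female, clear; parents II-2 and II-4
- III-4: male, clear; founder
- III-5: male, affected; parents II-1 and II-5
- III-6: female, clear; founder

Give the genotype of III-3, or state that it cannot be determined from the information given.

Jj

From phenotype alone, III-3 is JJ or Jj.
III-3 is clear so carries J and received j from II-2 (jj), so III-3 is Jj.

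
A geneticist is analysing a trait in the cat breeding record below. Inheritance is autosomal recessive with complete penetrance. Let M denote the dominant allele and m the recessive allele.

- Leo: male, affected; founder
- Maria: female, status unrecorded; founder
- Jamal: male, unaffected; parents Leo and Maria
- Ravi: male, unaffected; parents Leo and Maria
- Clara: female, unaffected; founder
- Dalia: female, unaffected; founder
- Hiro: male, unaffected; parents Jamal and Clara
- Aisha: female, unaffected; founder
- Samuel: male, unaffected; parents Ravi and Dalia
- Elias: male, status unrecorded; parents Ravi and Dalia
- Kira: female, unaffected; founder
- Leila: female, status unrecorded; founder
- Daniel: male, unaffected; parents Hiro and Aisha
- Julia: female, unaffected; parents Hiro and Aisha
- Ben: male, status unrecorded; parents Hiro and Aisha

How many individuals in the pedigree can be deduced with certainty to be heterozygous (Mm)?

Obligate heterozygotes: Jamal is unaffected so carries M and received m from Leo (mm), so Jamal is Mm; Ravi is unaffected so carries M and received m from Leo (mm), so Ravi is Mm.
Every other individual is either homozygous by phenotype or has at least one consistent homozygous assignment, so the count is 2.

2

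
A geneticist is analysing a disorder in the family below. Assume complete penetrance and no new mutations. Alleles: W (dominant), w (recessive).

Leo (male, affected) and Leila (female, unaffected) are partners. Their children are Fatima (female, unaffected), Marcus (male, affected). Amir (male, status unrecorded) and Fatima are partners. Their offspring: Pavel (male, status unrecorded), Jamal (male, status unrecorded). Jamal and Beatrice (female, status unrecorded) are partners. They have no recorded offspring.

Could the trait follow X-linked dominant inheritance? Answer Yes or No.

Under X-linked dominant, Fatima (unaffected, female) cannot arise from Leo (affected) × Leila (unaffected).

No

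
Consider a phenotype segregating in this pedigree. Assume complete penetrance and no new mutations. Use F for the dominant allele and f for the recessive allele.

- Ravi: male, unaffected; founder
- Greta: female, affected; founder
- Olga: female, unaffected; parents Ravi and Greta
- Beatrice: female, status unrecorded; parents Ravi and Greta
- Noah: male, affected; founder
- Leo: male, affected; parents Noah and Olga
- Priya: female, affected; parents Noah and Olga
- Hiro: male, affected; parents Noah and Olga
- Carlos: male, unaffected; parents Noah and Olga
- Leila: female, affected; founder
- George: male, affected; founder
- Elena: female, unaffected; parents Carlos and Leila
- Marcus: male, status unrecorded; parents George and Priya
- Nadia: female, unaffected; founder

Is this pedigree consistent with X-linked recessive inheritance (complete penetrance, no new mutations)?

A consistent assignment under X-linked recessive exists: Ravi X^F Y, Greta X^f X^f, Olga X^F X^f, Beatrice X^F X^f, Noah X^f Y, Leo X^f Y, Priya X^f X^f, Hiro X^f Y, Carlos X^F Y, Leila X^f X^f, George X^f Y, Elena X^F X^f, Marcus X^f Y, Nadia X^F X^F.
In this assignment every recorded phenotype matches its genotype and every non-founder's genotype is obtainable from its parents' genotypes, so the pedigree is consistent.

Yes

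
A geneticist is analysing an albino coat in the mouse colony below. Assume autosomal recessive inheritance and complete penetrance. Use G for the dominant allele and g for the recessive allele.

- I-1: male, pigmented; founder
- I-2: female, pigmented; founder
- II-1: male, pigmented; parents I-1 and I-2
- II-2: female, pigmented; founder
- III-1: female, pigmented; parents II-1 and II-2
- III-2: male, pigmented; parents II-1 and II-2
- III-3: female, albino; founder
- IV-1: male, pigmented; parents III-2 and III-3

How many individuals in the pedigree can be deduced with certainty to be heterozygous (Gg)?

Obligate heterozygotes: IV-1 is pigmented so carries G and received g from III-3 (gg), so IV-1 is Gg.
Every other individual is either homozygous by phenotype or has at least one consistent homozygous assignment, so the count is 1.

1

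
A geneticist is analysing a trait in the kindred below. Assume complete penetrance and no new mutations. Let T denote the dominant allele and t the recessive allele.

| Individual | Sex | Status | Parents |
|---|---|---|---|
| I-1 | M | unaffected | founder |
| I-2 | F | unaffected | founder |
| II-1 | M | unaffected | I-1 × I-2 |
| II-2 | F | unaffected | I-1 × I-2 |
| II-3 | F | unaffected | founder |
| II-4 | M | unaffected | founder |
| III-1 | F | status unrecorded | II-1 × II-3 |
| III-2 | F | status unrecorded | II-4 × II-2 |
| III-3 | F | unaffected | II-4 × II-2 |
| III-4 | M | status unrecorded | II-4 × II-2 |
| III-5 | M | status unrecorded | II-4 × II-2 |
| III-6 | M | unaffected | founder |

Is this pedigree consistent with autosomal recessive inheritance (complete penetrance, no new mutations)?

Yes

A consistent assignment under autosomal recessive exists: I-1 TT, I-2 TT, II-1 TT, II-2 TT, II-3 TT, II-4 TT, III-1 TT, III-2 TT, III-3 TT, III-4 TT, III-5 TT, III-6 TT.
In this assignment every recorded phenotype matches its genotype and every non-founder's genotype is obtainable from its parents' genotypes, so the pedigree is consistent.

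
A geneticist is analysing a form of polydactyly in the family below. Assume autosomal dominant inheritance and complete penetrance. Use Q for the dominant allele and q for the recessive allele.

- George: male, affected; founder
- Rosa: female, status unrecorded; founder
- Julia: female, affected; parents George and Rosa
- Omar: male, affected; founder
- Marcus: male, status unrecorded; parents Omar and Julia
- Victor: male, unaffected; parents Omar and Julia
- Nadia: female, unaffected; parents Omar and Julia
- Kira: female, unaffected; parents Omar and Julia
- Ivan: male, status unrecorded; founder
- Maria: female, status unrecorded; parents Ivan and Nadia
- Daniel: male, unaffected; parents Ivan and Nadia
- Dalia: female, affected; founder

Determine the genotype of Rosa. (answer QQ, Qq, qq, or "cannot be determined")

cannot be determined

Rosa's phenotype is unrecorded, and no parent or child forces a single allele at both positions; consistent genotype assignments exist with Rosa as QQ or Qq or qq.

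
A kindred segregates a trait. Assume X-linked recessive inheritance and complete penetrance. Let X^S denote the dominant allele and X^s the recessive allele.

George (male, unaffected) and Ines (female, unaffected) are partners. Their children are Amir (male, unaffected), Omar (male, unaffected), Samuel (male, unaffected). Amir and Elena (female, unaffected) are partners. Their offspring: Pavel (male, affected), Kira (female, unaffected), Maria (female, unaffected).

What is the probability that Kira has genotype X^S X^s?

Amir is unaffected, so Amir is X^S Y.
Elena is unaffected so carries S and passed s to Pavel (X^s Y), so Elena is X^S X^s.
Their cross gives offspring ratios 1/2 X^S X^S : 1/2 X^S X^s. Conditioning on Kira being unaffected, P(X^S X^s) = 1/2 / 1 = 1/2.

1/2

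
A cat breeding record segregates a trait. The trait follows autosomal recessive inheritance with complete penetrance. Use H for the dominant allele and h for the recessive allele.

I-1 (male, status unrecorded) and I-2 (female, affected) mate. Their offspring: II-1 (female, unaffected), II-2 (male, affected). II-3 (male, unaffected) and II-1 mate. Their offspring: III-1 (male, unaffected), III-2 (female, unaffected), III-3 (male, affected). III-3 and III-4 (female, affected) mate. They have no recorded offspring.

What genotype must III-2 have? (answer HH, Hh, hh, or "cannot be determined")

cannot be determined

III-2's phenotype allows HH or Hh, and no parent or child forces a single allele at both positions; consistent genotype assignments exist with III-2 as HH or Hh.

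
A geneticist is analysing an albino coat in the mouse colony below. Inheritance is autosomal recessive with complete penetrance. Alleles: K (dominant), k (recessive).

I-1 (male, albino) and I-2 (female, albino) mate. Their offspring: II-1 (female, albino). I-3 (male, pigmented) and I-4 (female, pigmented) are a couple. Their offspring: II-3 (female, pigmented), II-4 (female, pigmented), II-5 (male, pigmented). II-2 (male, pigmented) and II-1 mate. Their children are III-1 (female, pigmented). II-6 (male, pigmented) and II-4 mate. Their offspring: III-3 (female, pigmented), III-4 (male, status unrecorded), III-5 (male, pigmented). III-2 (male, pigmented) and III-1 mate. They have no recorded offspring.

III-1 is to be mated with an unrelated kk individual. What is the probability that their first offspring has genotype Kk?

III-1 is pigmented so carries K and received k from II-1 (kk), so III-1 is Kk.
The cross gives 1/2 Kk : 1/2 kk, so P(offspring has genotype Kk) = 1/2.

1/2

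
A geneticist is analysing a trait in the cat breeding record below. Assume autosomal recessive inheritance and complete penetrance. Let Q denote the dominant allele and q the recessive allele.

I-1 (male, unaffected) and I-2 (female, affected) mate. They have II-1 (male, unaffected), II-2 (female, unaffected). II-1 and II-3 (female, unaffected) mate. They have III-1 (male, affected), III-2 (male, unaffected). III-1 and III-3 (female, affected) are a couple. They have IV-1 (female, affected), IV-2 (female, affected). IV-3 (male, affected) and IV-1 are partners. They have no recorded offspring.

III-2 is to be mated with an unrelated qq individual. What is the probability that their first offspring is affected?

1/3

II-1 is unaffected so carries Q and received q from I-2 (qq), so II-1 is Qq.
II-3 is unaffected so carries Q and passed q to III-1 (qq), so II-3 is Qq.
III-2 is an unaffected offspring of II-1 (Qq) × II-3 (Qq), whose cross gives 1/4 QQ : 1/2 Qq : 1/4 qq; conditioning on being unaffected, III-2 is QQ with probability 1/3, Qq with probability 2/3.
Summing over parental genotype combinations, P(offspring is affected) = 2/3·1/2 = 1/3.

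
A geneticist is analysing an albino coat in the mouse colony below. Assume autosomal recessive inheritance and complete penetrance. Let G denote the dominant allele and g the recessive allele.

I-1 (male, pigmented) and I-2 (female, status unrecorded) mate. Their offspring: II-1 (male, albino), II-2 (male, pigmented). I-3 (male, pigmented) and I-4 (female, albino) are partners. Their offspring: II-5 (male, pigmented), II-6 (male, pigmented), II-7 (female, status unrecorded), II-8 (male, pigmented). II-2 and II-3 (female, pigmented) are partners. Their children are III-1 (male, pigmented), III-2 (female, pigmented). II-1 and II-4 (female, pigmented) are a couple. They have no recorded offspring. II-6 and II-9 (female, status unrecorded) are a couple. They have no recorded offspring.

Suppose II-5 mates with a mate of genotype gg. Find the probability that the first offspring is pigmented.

II-5 is pigmented so carries G and received g from I-4 (gg), so II-5 is Gg.
The cross gives 1/2 Gg : 1/2 gg, so P(offspring is pigmented) = 1/2.

1/2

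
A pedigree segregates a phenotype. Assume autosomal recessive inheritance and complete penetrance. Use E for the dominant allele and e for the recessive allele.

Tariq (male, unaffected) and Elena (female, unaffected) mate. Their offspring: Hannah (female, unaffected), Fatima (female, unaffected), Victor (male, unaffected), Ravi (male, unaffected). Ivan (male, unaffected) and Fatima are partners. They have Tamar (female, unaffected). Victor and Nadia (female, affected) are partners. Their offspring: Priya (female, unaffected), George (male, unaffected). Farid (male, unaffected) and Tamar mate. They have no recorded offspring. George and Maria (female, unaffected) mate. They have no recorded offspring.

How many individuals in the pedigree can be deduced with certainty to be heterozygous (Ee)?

Obligate heterozygotes: Priya is unaffected so carries E and received e from Nadia (ee), so Priya is Ee; George is unaffected so carries E and received e from Nadia (ee), so George is Ee.
Every other individual is either homozygous by phenotype or has at least one consistent homozygous assignment, so the count is 2.

2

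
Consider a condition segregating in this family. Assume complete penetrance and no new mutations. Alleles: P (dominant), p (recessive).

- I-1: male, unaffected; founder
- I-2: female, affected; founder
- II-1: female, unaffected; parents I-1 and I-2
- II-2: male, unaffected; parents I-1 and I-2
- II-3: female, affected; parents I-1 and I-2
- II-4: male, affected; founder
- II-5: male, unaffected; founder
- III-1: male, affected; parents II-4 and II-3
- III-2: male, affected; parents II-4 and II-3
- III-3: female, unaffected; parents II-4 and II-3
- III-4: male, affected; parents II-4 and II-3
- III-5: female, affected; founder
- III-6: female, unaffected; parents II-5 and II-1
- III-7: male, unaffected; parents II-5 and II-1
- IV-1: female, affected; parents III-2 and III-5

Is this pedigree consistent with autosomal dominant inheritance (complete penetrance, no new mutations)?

A consistent assignment under autosomal dominant exists: I-1 pp, I-2 Pp, II-1 pp, II-2 pp, II-3 Pp, II-4 Pp, II-5 pp, III-1 PP, III-2 PP, III-3 pp, III-4 PP, III-5 PP, III-6 pp, III-7 pp, IV-1 PP.
In this assignment every recorded phenotype matches its genotype and every non-founder's genotype is obtainable from its parents' genotypes, so the pedigree is consistent.

Yes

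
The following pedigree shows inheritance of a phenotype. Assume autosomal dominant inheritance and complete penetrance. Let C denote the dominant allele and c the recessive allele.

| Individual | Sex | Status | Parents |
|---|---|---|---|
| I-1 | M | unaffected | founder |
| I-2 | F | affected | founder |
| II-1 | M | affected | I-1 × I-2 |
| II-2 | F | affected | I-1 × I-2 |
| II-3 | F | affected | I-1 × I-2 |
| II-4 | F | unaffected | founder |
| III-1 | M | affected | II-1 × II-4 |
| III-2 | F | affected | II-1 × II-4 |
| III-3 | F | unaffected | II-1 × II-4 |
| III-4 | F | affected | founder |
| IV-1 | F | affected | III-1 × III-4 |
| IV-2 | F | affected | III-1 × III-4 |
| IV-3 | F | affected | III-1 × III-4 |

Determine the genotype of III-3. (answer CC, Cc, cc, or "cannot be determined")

III-3 is unaffected, so III-3 is cc.

cc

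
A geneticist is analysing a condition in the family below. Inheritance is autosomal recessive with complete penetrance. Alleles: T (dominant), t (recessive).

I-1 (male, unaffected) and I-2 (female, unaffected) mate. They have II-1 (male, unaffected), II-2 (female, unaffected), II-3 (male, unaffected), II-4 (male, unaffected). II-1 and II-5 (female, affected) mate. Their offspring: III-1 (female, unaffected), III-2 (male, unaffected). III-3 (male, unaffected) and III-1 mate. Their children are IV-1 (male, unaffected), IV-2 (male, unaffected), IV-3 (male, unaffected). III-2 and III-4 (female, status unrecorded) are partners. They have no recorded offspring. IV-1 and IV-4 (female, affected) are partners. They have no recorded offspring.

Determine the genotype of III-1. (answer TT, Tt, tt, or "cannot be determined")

Tt

From phenotype alone, III-1 is TT or Tt.
III-1 is unaffected so carries T and received t from II-5 (tt), so III-1 is Tt.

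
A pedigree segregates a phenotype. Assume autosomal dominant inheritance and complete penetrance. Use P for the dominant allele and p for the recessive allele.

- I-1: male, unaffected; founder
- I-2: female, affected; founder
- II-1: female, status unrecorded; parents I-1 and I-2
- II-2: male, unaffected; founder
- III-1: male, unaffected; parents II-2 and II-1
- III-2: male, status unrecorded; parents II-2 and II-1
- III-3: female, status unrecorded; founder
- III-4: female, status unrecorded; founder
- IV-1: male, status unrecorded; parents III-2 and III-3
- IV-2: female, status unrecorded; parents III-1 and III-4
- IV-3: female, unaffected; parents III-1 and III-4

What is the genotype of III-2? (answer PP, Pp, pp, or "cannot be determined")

III-2's phenotype is unrecorded, and no parent or child forces a single allele at both positions; consistent genotype assignments exist with III-2 as Pp or pp.

cannot be determined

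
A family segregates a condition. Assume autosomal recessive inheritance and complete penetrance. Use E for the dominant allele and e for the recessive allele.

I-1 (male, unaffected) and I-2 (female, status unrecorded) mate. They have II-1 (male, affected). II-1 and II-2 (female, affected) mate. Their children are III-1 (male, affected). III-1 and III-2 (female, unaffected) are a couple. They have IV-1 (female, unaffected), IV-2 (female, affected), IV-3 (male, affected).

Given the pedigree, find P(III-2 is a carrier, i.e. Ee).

III-2 is unaffected so carries E and passed e to IV-2 (ee), so III-2 is Ee, giving P(Ee) = 1.

1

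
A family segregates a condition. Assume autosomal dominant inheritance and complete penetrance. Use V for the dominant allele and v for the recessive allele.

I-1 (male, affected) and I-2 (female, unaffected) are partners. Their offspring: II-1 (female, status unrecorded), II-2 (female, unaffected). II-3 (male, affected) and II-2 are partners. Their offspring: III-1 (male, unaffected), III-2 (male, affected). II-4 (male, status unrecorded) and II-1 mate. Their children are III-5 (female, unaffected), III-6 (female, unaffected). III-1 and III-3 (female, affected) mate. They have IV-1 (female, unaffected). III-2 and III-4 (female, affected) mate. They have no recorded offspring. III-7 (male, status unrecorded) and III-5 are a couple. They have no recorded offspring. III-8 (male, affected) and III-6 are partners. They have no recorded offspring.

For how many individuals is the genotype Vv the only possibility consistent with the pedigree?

Obligate heterozygotes: I-1 is affected so carries V and passed v to II-2 (vv), so I-1 is Vv; II-3 is affected so carries V and passed v to III-1 (vv), so II-3 is Vv; III-2 is affected so carries V and received v from II-2 (vv), so III-2 is Vv; III-3 is affected so carries V and passed v to IV-1 (vv), so III-3 is Vv.
Every other individual is either homozygous by phenotype or has at least one consistent homozygous assignment, so the count is 4.

4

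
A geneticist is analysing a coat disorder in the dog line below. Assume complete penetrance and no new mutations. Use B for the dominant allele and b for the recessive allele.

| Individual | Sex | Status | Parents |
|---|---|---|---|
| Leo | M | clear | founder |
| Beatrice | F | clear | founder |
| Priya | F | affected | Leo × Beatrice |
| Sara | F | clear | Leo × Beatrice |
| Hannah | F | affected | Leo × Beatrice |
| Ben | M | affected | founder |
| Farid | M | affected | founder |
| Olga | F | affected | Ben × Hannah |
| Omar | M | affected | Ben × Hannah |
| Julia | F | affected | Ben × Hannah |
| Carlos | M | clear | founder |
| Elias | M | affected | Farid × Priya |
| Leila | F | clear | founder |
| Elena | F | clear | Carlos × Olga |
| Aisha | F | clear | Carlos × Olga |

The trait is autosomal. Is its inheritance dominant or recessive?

recessive

Leo and Beatrice are both clear yet have an affected child Priya. Under dominance, an affected child requires at least one affected parent, so the trait cannot be dominant.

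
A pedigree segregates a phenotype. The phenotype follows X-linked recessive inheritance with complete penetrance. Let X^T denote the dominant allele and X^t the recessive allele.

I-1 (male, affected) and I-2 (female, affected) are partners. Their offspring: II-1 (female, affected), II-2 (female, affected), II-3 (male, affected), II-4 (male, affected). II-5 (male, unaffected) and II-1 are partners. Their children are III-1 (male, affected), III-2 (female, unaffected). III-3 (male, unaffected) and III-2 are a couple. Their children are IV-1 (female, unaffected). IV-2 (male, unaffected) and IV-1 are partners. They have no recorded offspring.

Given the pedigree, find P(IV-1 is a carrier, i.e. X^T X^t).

1/2

III-3 is unaffected, so III-3 is X^T Y.
III-2 is unaffected so carries T and received t from II-1 (X^t X^t), so III-2 is X^T X^t.
Their cross gives offspring ratios 1/2 X^T X^T : 1/2 X^T X^t. Conditioning on IV-1 being unaffected, P(X^T X^t) = 1/2 / 1 = 1/2.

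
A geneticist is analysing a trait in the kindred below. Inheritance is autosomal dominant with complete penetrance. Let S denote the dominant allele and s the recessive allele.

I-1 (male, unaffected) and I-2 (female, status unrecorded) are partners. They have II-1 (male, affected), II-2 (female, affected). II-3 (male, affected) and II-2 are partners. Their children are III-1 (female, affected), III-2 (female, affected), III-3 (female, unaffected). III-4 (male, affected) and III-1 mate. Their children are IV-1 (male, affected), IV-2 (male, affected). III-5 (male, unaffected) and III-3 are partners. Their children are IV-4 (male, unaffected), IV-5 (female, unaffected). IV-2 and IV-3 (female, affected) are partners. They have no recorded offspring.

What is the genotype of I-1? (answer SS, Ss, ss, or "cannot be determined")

I-1 is unaffected, so I-1 is ss.

ss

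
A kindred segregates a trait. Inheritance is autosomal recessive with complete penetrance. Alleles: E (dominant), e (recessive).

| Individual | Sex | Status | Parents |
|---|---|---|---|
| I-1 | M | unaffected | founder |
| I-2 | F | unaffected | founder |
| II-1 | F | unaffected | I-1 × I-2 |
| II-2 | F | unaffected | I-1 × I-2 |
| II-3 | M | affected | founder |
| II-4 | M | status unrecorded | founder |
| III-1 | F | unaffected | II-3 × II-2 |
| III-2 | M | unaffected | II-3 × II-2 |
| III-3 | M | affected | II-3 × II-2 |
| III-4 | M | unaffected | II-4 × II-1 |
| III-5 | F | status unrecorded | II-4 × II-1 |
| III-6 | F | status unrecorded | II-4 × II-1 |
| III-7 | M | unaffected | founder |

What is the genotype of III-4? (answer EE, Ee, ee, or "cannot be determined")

cannot be determined

III-4's phenotype allows EE or Ee, and no parent or child forces a single allele at both positions; consistent genotype assignments exist with III-4 as EE or Ee.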